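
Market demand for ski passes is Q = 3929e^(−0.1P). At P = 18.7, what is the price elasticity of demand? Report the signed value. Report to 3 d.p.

At P = 18.7, Q = 605.552.
dQ/dP = −0.1·3929e^(−0.1P) = −0.1Q = -60.555.
ε = (dQ/dP)(P/Q) = (-60.555)(18.7/605.552).

-1.870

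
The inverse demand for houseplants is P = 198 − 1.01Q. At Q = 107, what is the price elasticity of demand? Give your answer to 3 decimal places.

-0.832

At Q = 107, P = 198 − 1.01(107) = 89.93.
dP/dQ = −1.01, so dQ/dP = 1/(−1.01) = -0.990.
ε = (dQ/dP)(P/Q) = (-0.990)(89.93/107).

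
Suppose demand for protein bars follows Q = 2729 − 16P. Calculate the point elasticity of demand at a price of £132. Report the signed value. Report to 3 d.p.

At P = 132, Q = 617.
dQ/dP = −16.
ε = (dQ/dP)(P/Q) = (-16)(132/617).
|ε| > 1, so demand is elastic at this price.

-3.423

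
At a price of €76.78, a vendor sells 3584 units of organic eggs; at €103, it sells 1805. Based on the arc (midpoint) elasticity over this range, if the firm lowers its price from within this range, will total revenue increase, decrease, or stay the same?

increase

Arc ε = (-1779/26.22)(89.89/2694.5) ≈ -2.263.
|ε| = 2.26 > 1, so demand is elastic. A price cut therefore raises total revenue.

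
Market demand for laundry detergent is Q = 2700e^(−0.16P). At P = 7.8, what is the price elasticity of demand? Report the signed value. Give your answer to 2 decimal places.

-1.25

At P = 7.8, Q = 775.112.
dQ/dP = −0.16·2700e^(−0.16P) = −0.16Q = -124.018.
ε = (dQ/dP)(P/Q) = (-124.018)(7.8/775.112).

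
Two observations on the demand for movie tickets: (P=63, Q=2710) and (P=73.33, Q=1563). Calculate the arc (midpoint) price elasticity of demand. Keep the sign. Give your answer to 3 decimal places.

-3.543

ΔQ = 1563 − 2710 = -1147; ΔP = 73.33 − 63 = 10.33.
Midpoints: P̄ = 68.16, Q̄ = 2136.5.
ε = (ΔQ/ΔP)(P̄/Q̄) = (-1147/10.33)(68.16/2136.5).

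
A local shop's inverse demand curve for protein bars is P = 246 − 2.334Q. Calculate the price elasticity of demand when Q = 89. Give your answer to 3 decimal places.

-0.184

At Q = 89, P = 246 − 2.334(89) = 38.27.
dP/dQ = −2.334, so dQ/dP = 1/(−2.334) = -0.428.
ε = (dQ/dP)(P/Q) = (-0.428)(38.27/89).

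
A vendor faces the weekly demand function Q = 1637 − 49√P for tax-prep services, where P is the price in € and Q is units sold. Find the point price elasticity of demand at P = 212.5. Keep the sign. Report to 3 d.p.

At P = 212.5, Q = 922.708.
dQ/dP = −49/(2√P) = -1.681.
ε = (dQ/dP)(P/Q) = (-1.681)(212.5/922.708).

-0.387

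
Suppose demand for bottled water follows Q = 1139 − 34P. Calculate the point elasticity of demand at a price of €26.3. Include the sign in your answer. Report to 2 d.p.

-3.65

At P = 26.3, Q = 244.800.
dQ/dP = −34.
ε = (dQ/dP)(P/Q) = (-34)(26.3/244.800).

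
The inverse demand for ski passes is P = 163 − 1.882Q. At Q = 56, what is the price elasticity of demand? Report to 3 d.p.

-0.547

At Q = 56, P = 163 − 1.882(56) = 57.61.
dP/dQ = −1.882, so dQ/dP = 1/(−1.882) = -0.531.
ε = (dQ/dP)(P/Q) = (-0.531)(57.61/56).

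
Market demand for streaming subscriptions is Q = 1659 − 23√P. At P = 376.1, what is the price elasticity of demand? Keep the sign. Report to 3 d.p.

-0.184

At P = 376.1, Q = 1212.954.
dQ/dP = −23/(2√P) = -0.593.
ε = (dQ/dP)(P/Q) = (-0.593)(376.1/1212.954).
|ε| < 1, so demand is inelastic at this price.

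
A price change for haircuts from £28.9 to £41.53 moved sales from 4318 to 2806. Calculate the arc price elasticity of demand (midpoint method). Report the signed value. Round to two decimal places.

-1.18

ΔQ = 2806 − 4318 = -1512; ΔP = 41.53 − 28.9 = 12.63.
Midpoints: P̄ = 35.22, Q̄ = 3562.0.
ε = (ΔQ/ΔP)(P̄/Q̄) = (-1512/12.63)(35.22/3562.0).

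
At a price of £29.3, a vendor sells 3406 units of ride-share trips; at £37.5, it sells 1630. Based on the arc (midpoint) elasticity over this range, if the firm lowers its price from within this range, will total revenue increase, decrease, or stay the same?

increase

Arc ε = (-1776/8.2)(33.40/2518.0) ≈ -2.873.
|ε| = 2.87 > 1, so demand is elastic. A price cut therefore raises total revenue.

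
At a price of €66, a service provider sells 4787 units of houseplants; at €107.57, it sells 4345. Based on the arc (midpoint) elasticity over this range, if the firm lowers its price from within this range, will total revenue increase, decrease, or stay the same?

Arc ε = (-442/41.57)(86.78/4566.0) ≈ -0.202.
|ε| = 0.20 < 1, so demand is inelastic. A price cut therefore reduces total revenue.

decrease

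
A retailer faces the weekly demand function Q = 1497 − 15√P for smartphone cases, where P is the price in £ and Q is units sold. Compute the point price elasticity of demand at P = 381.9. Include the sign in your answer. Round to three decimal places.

At P = 381.9, Q = 1203.866.
dQ/dP = −15/(2√P) = -0.384.
ε = (dQ/dP)(P/Q) = (-0.384)(381.9/1203.866).
|ε| < 1, so demand is inelastic at this price.

-0.122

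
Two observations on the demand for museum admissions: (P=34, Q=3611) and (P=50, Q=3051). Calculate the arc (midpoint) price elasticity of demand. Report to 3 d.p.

-0.441

ΔQ = 3051 − 3611 = -560; ΔP = 50 − 34 = 16.
Midpoints: P̄ = 42.00, Q̄ = 3331.0.
ε = (ΔQ/ΔP)(P̄/Q̄) = (-560/16)(42.00/3331.0).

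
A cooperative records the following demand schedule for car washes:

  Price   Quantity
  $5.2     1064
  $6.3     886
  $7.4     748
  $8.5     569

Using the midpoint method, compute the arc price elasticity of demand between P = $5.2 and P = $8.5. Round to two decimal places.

At P = 5.2, Q = 1064; at P = 8.5, Q = 569.
ΔQ = -495, ΔP = 3.3. Midpoints: P̄ = 6.85, Q̄ = 816.5.
ε = (ΔQ/ΔP)(P̄/Q̄) = (-495/3.3)(6.85/816.5).

-1.26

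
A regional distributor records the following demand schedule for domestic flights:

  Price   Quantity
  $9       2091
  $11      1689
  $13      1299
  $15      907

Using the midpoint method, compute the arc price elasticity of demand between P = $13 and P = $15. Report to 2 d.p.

At P = 13, Q = 1299; at P = 15, Q = 907.
ΔQ = -392, ΔP = 2. Midpoints: P̄ = 14.00, Q̄ = 1103.0.
ε = (ΔQ/ΔP)(P̄/Q̄) = (-392/2)(14.00/1103.0).

-2.49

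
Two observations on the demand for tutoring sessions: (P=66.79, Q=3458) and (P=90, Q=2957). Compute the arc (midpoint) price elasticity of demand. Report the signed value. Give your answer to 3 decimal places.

-0.528

ΔQ = 2957 − 3458 = -501; ΔP = 90 − 66.79 = 23.21.
Midpoints: P̄ = 78.40, Q̄ = 3207.5.
ε = (ΔQ/ΔP)(P̄/Q̄) = (-501/23.21)(78.40/3207.5).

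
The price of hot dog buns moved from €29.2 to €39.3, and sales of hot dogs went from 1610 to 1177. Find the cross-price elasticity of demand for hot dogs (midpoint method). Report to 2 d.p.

-1.05

ΔQ_x = 1177 − 1610 = -433; ΔP_y = 39.3 − 29.2 = 10.1.
Midpoints: P̄_y = 34.25, Q̄_x = 1393.5.
ε_xy = (ΔQ_x/ΔP_y)(P̄_y/Q̄_x) = (-433/10.1)(34.25/1393.5).
ε_xy < 0, so the goods are complements.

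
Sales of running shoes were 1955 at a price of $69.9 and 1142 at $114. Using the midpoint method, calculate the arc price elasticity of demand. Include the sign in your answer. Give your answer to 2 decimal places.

-1.09

ΔQ = 1142 − 1955 = -813; ΔP = 114 − 69.9 = 44.1.
Midpoints: P̄ = 91.95, Q̄ = 1548.5.
ε = (ΔQ/ΔP)(P̄/Q̄) = (-813/44.1)(91.95/1548.5).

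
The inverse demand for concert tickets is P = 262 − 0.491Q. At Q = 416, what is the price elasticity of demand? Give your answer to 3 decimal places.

At Q = 416, P = 262 − 0.491(416) = 57.74.
dP/dQ = −0.491, so dQ/dP = 1/(−0.491) = -2.037.
ε = (dQ/dP)(P/Q) = (-2.037)(57.74/416).

-0.283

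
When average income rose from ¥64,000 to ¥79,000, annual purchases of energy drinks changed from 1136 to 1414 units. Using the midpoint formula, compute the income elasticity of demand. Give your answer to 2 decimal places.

1.04

ΔQ = 278, ΔI = 15000. Midpoints: Ī = 71,500, Q̄ = 1275.0.
ε_I = (ΔQ/ΔI)(Ī/Q̄) = (278/15000)(71500/1275.0).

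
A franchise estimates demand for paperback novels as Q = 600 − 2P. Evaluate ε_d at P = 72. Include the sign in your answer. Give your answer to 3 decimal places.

At P = 72, Q = 456.
dQ/dP = −2.
ε = (dQ/dP)(P/Q) = (-2)(72/456).

-0.316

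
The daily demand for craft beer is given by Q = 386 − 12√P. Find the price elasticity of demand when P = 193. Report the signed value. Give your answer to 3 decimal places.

At P = 193, Q = 219.291.
dQ/dP = −12/(2√P) = -0.432.
ε = (dQ/dP)(P/Q) = (-0.432)(193/219.291).
|ε| < 1, so demand is inelastic at this price.

-0.380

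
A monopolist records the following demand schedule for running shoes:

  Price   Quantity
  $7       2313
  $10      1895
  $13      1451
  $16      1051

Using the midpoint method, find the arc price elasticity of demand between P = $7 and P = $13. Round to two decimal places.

At P = 7, Q = 2313; at P = 13, Q = 1451.
ΔQ = -862, ΔP = 6. Midpoints: P̄ = 10.00, Q̄ = 1882.0.
ε = (ΔQ/ΔP)(P̄/Q̄) = (-862/6)(10.00/1882.0).

-0.76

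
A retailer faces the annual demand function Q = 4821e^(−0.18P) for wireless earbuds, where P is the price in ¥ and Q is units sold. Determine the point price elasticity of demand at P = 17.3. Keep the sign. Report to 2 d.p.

-3.11

At P = 17.3, Q = 214.163.
dQ/dP = −0.18·4821e^(−0.18P) = −0.18Q = -38.549.
ε = (dQ/dP)(P/Q) = (-38.549)(17.3/214.163).
|ε| > 1, so demand is elastic at this price.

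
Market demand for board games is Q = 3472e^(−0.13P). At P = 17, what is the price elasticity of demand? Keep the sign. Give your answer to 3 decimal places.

At P = 17, Q = 380.881.
dQ/dP = −0.13·3472e^(−0.13P) = −0.13Q = -49.514.
ε = (dQ/dP)(P/Q) = (-49.514)(17/380.881).

-2.210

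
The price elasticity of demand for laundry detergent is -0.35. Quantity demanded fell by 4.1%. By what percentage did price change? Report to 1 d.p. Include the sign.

11.7%

%ΔP ≈ %ΔQ / ε = (-4.1%)/(-0.35) = 11.71%.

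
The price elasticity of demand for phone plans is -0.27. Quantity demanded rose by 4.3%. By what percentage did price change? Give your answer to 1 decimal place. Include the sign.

%ΔP ≈ %ΔQ / ε = (4.3%)/(-0.27) = -15.93%.

-15.9%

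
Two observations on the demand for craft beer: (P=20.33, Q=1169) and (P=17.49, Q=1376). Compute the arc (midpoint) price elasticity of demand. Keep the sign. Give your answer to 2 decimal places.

ΔQ = 1376 − 1169 = 207; ΔP = 17.49 − 20.33 = -2.84.
Midpoints: P̄ = 18.91, Q̄ = 1272.5.
ε = (ΔQ/ΔP)(P̄/Q̄) = (207/-2.84)(18.91/1272.5).

-1.08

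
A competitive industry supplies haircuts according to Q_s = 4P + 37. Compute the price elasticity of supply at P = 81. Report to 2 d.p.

0.90

At P = 81, Q_s = 361.
dQ_s/dP = 4.
ε_s = (dQ_s/dP)(P/Q_s) = (4)(81/361).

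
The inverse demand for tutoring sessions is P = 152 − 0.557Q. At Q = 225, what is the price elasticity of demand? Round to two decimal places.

At Q = 225, P = 152 − 0.557(225) = 26.67.
dP/dQ = −0.557, so dQ/dP = 1/(−0.557) = -1.795.
ε = (dQ/dP)(P/Q) = (-1.795)(26.67/225).

-0.21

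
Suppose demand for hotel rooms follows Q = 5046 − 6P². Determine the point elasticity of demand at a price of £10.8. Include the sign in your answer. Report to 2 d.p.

-0.32

At P = 10.8, Q = 4346.160.
dQ/dP = −12P = -129.600.
ε = (dQ/dP)(P/Q) = (-129.600)(10.8/4346.160).
|ε| < 1, so demand is inelastic at this price.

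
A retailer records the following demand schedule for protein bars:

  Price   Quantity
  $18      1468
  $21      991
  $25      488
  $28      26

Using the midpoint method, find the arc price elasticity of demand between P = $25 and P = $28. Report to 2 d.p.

At P = 25, Q = 488; at P = 28, Q = 26.
ΔQ = -462, ΔP = 3. Midpoints: P̄ = 26.50, Q̄ = 257.0.
ε = (ΔQ/ΔP)(P̄/Q̄) = (-462/3)(26.50/257.0).

-15.88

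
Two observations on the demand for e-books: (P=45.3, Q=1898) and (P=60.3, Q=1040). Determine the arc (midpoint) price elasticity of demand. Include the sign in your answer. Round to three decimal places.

-2.056

ΔQ = 1040 − 1898 = -858; ΔP = 60.3 − 45.3 = 15.
Midpoints: P̄ = 52.80, Q̄ = 1469.0.
ε = (ΔQ/ΔP)(P̄/Q̄) = (-858/15)(52.80/1469.0).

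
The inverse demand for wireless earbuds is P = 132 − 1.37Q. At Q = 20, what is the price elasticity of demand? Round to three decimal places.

At Q = 20, P = 132 − 1.37(20) = 104.60.
dP/dQ = −1.37, so dQ/dP = 1/(−1.37) = -0.730.
ε = (dQ/dP)(P/Q) = (-0.730)(104.60/20).

-3.818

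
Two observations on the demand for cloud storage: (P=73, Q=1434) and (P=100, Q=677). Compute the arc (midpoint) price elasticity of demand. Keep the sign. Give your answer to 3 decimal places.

ΔQ = 677 − 1434 = -757; ΔP = 100 − 73 = 27.
Midpoints: P̄ = 86.50, Q̄ = 1055.5.
ε = (ΔQ/ΔP)(P̄/Q̄) = (-757/27)(86.50/1055.5).

-2.298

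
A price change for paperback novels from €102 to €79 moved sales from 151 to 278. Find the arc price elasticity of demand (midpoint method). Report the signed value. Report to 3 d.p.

-2.330

ΔQ = 278 − 151 = 127; ΔP = 79 − 102 = -23.
Midpoints: P̄ = 90.50, Q̄ = 214.5.
ε = (ΔQ/ΔP)(P̄/Q̄) = (127/-23)(90.50/214.5).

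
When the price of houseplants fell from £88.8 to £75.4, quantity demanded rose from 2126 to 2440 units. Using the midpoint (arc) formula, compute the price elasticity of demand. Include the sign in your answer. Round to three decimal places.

-0.843

ΔQ = 2440 − 2126 = 314; ΔP = 75.4 − 88.8 = -13.4.
Midpoints: P̄ = 82.10, Q̄ = 2283.0.
ε = (ΔQ/ΔP)(P̄/Q̄) = (314/-13.4)(82.10/2283.0).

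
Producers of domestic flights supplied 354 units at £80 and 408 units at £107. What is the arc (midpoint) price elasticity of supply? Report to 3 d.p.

ΔQ = 408 − 354 = 54; ΔP = 107 − 80 = 27.
Midpoints: P̄ = 93.50, Q̄ = 381.0.
ε_s = (ΔQ/ΔP)(P̄/Q̄) = (54/27)(93.50/381.0).

0.491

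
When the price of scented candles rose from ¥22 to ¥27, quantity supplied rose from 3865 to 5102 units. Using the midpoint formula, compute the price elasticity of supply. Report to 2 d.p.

ΔQ = 5102 − 3865 = 1237; ΔP = 27 − 22 = 5.
Midpoints: P̄ = 24.50, Q̄ = 4483.5.
ε_s = (ΔQ/ΔP)(P̄/Q̄) = (1237/5)(24.50/4483.5).

1.35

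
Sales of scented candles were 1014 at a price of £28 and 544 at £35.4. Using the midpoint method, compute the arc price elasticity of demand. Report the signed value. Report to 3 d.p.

-2.585

ΔQ = 544 − 1014 = -470; ΔP = 35.4 − 28 = 7.4.
Midpoints: P̄ = 31.70, Q̄ = 779.0.
ε = (ΔQ/ΔP)(P̄/Q̄) = (-470/7.4)(31.70/779.0).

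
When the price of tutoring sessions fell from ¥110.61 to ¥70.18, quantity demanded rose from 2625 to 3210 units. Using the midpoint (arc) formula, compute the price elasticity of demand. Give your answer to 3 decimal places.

-0.448

ΔQ = 3210 − 2625 = 585; ΔP = 70.18 − 110.61 = -40.43.
Midpoints: P̄ = 90.40, Q̄ = 2917.5.
ε = (ΔQ/ΔP)(P̄/Q̄) = (585/-40.43)(90.40/2917.5).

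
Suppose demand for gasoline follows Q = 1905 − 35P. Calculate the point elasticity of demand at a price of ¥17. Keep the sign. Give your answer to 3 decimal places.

-0.454

At P = 17, Q = 1310.
dQ/dP = −35.
ε = (dQ/dP)(P/Q) = (-35)(17/1310).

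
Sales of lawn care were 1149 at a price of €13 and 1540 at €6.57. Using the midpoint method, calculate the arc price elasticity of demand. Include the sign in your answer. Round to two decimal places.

ΔQ = 1540 − 1149 = 391; ΔP = 6.57 − 13 = -6.43.
Midpoints: P̄ = 9.79, Q̄ = 1344.5.
ε = (ΔQ/ΔP)(P̄/Q̄) = (391/-6.43)(9.79/1344.5).

-0.44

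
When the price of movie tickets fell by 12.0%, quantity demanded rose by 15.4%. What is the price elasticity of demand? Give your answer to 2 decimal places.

ε = %ΔQ / %ΔP = (15.4)/(-12.0) = -1.283.

-1.28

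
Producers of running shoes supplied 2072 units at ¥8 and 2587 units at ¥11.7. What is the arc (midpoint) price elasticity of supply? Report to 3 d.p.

ΔQ = 2587 − 2072 = 515; ΔP = 11.7 − 8 = 3.7.
Midpoints: P̄ = 9.85, Q̄ = 2329.5.
ε_s = (ΔQ/ΔP)(P̄/Q̄) = (515/3.7)(9.85/2329.5).

0.589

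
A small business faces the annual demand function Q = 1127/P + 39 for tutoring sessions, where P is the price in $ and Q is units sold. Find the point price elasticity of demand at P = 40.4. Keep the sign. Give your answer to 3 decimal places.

At P = 40.4, Q = 66.896.
dQ/dP = −1127/P² = -0.690.
ε = (dQ/dP)(P/Q) = (-0.690)(40.4/66.896).
|ε| < 1, so demand is inelastic at this price.

-0.417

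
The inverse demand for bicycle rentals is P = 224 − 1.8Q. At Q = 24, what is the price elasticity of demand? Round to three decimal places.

-4.185

At Q = 24, P = 224 − 1.8(24) = 180.80.
dP/dQ = −1.8, so dQ/dP = 1/(−1.8) = -0.556.
ε = (dQ/dP)(P/Q) = (-0.556)(180.80/24).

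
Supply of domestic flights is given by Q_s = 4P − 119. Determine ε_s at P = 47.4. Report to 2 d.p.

At P = 47.4, Q_s = 70.60.
dQ_s/dP = 4.
ε_s = (dQ_s/dP)(P/Q_s) = (4)(47.4/70.60).

2.69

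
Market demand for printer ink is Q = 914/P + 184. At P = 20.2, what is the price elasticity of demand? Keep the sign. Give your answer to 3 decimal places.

At P = 20.2, Q = 229.248.
dQ/dP = −914/P² = -2.240.
ε = (dQ/dP)(P/Q) = (-2.240)(20.2/229.248).

-0.197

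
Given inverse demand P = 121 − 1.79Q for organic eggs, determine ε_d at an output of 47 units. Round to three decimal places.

At Q = 47, P = 121 − 1.79(47) = 36.87.
dP/dQ = −1.79, so dQ/dP = 1/(−1.79) = -0.559.
ε = (dQ/dP)(P/Q) = (-0.559)(36.87/47).

-0.438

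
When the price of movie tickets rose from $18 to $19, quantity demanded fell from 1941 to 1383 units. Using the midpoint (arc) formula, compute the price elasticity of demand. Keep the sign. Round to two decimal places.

-6.21

ΔQ = 1383 − 1941 = -558; ΔP = 19 − 18 = 1.
Midpoints: P̄ = 18.50, Q̄ = 1662.0.
ε = (ΔQ/ΔP)(P̄/Q̄) = (-558/1)(18.50/1662.0).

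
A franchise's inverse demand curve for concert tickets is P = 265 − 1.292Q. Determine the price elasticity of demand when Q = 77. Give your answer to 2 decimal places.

At Q = 77, P = 265 − 1.292(77) = 165.52.
dP/dQ = −1.292, so dQ/dP = 1/(−1.292) = -0.774.
ε = (dQ/dP)(P/Q) = (-0.774)(165.52/77).

-1.66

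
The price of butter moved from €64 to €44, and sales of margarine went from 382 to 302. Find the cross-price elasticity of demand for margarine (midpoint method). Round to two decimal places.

ΔQ_x = 302 − 382 = -80; ΔP_y = 44 − 64 = -20.
Midpoints: P̄_y = 54.00, Q̄_x = 342.0.
ε_xy = (ΔQ_x/ΔP_y)(P̄_y/Q̄_x) = (-80/-20)(54.00/342.0).
ε_xy > 0, so the goods are substitutes.

0.63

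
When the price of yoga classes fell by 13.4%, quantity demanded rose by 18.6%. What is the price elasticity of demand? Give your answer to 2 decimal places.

ε = %ΔQ / %ΔP = (18.6)/(-13.4) = -1.388.

-1.39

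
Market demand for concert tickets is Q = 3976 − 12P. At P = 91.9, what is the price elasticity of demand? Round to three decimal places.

At P = 91.9, Q = 2873.200.
dQ/dP = −12.
ε = (dQ/dP)(P/Q) = (-12)(91.9/2873.200).

-0.384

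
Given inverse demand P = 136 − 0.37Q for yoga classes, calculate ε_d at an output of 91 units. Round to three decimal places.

At Q = 91, P = 136 − 0.37(91) = 102.33.
dP/dQ = −0.37, so dQ/dP = 1/(−0.37) = -2.703.
ε = (dQ/dP)(P/Q) = (-2.703)(102.33/91).

-3.039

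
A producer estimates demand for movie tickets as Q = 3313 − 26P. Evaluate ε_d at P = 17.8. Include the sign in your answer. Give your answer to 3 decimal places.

At P = 17.8, Q = 2850.200.
dQ/dP = −26.
ε = (dQ/dP)(P/Q) = (-26)(17.8/2850.200).
|ε| < 1, so demand is inelastic at this price.

-0.162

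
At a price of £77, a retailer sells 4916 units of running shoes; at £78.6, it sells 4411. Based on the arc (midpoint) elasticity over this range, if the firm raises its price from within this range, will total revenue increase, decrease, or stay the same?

decrease

Arc ε = (-505/1.6)(77.80/4663.5) ≈ -5.265.
|ε| = 5.27 > 1, so demand is elastic. A price rise therefore reduces total revenue.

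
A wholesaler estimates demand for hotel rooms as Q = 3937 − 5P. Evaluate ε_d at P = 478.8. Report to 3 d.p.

-1.552

At P = 478.8, Q = 1543.
dQ/dP = −5.
ε = (dQ/dP)(P/Q) = (-5)(478.8/1543).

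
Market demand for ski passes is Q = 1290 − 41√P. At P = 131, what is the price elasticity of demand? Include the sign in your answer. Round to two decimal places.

At P = 131, Q = 820.734.
dQ/dP = −41/(2√P) = -1.791.
ε = (dQ/dP)(P/Q) = (-1.791)(131/820.734).

-0.29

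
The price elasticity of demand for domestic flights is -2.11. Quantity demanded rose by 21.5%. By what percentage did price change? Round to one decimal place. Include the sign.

-10.2%

%ΔP ≈ %ΔQ / ε = (21.5%)/(-2.11) = -10.19%.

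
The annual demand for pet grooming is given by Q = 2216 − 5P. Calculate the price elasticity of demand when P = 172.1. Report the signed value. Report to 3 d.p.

At P = 172.1, Q = 1355.500.
dQ/dP = −5.
ε = (dQ/dP)(P/Q) = (-5)(172.1/1355.500).
|ε| < 1, so demand is inelastic at this price.

-0.635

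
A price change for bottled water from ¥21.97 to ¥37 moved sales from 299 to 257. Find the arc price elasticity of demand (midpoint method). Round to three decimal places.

-0.296

ΔQ = 257 − 299 = -42; ΔP = 37 − 21.97 = 15.03.
Midpoints: P̄ = 29.48, Q̄ = 278.0.
ε = (ΔQ/ΔP)(P̄/Q̄) = (-42/15.03)(29.48/278.0).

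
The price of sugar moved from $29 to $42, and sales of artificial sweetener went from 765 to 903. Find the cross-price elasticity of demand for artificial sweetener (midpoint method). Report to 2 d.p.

0.45

ΔQ_x = 903 − 765 = 138; ΔP_y = 42 − 29 = 13.
Midpoints: P̄_y = 35.50, Q̄_x = 834.0.
ε_xy = (ΔQ_x/ΔP_y)(P̄_y/Q̄_x) = (138/13)(35.50/834.0).
ε_xy > 0, so the goods are substitutes.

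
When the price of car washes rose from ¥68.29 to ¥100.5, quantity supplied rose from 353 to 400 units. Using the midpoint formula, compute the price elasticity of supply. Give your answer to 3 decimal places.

0.327

ΔQ = 400 − 353 = 47; ΔP = 100.5 − 68.29 = 32.21.
Midpoints: P̄ = 84.40, Q̄ = 376.5.
ε_s = (ΔQ/ΔP)(P̄/Q̄) = (47/32.21)(84.40/376.5).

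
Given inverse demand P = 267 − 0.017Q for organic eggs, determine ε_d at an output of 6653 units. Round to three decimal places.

At Q = 6653, P = 267 − 0.017(6653) = 153.90.
dP/dQ = −0.017, so dQ/dP = 1/(−0.017) = -58.824.
ε = (dQ/dP)(P/Q) = (-58.824)(153.90/6653).

-1.361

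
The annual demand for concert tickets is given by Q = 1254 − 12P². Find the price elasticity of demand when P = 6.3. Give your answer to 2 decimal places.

At P = 6.3, Q = 777.720.
dQ/dP = −24P = -151.200.
ε = (dQ/dP)(P/Q) = (-151.200)(6.3/777.720).

-1.22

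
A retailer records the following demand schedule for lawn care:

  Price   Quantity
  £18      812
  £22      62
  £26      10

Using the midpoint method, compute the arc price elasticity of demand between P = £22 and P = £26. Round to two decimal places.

At P = 22, Q = 62; at P = 26, Q = 10.
ΔQ = -52, ΔP = 4. Midpoints: P̄ = 24.00, Q̄ = 36.0.
ε = (ΔQ/ΔP)(P̄/Q̄) = (-52/4)(24.00/36.0).

-8.67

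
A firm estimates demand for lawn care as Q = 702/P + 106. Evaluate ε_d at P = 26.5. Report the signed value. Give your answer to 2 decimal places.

At P = 26.5, Q = 132.491.
dQ/dP = −702/P² = -1.000.
ε = (dQ/dP)(P/Q) = (-1.000)(26.5/132.491).

-0.20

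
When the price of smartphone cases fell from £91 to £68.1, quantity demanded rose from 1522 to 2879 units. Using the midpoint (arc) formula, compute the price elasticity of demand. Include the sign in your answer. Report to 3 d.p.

ΔQ = 2879 − 1522 = 1357; ΔP = 68.1 − 91 = -22.9.
Midpoints: P̄ = 79.55, Q̄ = 2200.5.
ε = (ΔQ/ΔP)(P̄/Q̄) = (1357/-22.9)(79.55/2200.5).

-2.142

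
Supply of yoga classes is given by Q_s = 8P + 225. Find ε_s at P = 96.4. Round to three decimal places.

0.774

At P = 96.4, Q_s = 996.20.
dQ_s/dP = 8.
ε_s = (dQ_s/dP)(P/Q_s) = (8)(96.4/996.20).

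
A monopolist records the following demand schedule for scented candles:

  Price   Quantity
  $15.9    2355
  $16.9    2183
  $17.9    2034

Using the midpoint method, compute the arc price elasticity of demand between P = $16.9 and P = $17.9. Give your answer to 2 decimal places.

At P = 16.9, Q = 2183; at P = 17.9, Q = 2034.
ΔQ = -149, ΔP = 1.0. Midpoints: P̄ = 17.40, Q̄ = 2108.5.
ε = (ΔQ/ΔP)(P̄/Q̄) = (-149/1.0)(17.40/2108.5).

-1.23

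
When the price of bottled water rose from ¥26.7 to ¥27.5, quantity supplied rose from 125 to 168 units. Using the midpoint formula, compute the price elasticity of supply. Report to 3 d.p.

9.943

ΔQ = 168 − 125 = 43; ΔP = 27.5 − 26.7 = 0.8.
Midpoints: P̄ = 27.10, Q̄ = 146.5.
ε_s = (ΔQ/ΔP)(P̄/Q̄) = (43/0.8)(27.10/146.5).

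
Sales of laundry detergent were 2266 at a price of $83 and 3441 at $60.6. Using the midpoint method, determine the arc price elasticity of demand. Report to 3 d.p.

-1.320

ΔQ = 3441 − 2266 = 1175; ΔP = 60.6 − 83 = -22.4.
Midpoints: P̄ = 71.80, Q̄ = 2853.5.
ε = (ΔQ/ΔP)(P̄/Q̄) = (1175/-22.4)(71.80/2853.5).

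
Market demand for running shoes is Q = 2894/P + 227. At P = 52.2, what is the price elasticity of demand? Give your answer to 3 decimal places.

At P = 52.2, Q = 282.441.
dQ/dP = −2894/P² = -1.062.
ε = (dQ/dP)(P/Q) = (-1.062)(52.2/282.441).

-0.196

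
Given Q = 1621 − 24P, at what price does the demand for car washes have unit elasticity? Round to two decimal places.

For linear demand Q = a − bP, ε = −bP/(a − bP). |ε| = 1 when bP = a − bP, i.e. P = a/(2b).
P = 1621/(2·24) = 1621/48 = 33.7708.

33.77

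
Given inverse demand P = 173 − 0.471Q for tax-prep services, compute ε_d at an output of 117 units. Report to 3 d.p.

At Q = 117, P = 173 − 0.471(117) = 117.89.
dP/dQ = −0.471, so dQ/dP = 1/(−0.471) = -2.123.
ε = (dQ/dP)(P/Q) = (-2.123)(117.89/117).

-2.139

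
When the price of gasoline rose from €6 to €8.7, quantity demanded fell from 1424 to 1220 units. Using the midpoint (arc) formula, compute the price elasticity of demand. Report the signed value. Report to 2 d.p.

-0.42

ΔQ = 1220 − 1424 = -204; ΔP = 8.7 − 6 = 2.7.
Midpoints: P̄ = 7.35, Q̄ = 1322.0.
ε = (ΔQ/ΔP)(P̄/Q̄) = (-204/2.7)(7.35/1322.0).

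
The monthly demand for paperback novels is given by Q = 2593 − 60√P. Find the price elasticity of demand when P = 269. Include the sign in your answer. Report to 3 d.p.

-0.306

At P = 269, Q = 1608.927.
dQ/dP = −60/(2√P) = -1.829.
ε = (dQ/dP)(P/Q) = (-1.829)(269/1608.927).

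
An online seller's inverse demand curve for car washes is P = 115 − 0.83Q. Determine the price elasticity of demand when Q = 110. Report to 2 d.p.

At Q = 110, P = 115 − 0.83(110) = 23.70.
dP/dQ = −0.83, so dQ/dP = 1/(−0.83) = -1.205.
ε = (dQ/dP)(P/Q) = (-1.205)(23.70/110).

-0.26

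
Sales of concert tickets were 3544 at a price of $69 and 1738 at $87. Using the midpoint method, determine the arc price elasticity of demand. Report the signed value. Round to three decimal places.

ΔQ = 1738 − 3544 = -1806; ΔP = 87 − 69 = 18.
Midpoints: P̄ = 78.00, Q̄ = 2641.0.
ε = (ΔQ/ΔP)(P̄/Q̄) = (-1806/18)(78.00/2641.0).

-2.963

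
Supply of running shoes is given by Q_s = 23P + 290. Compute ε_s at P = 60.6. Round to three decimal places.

At P = 60.6, Q_s = 1683.80.
dQ_s/dP = 23.
ε_s = (dQ_s/dP)(P/Q_s) = (23)(60.6/1683.80).

0.828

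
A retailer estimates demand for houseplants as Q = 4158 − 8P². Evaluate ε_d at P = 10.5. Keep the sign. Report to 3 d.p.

At P = 10.5, Q = 3276.
dQ/dP = −16P = -168.
ε = (dQ/dP)(P/Q) = (-168)(10.5/3276).

-0.538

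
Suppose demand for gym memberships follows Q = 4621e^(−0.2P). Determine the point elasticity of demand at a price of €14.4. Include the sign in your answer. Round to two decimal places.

At P = 14.4, Q = 259.399.
dQ/dP = −0.2·4621e^(−0.2P) = −0.2Q = -51.880.
ε = (dQ/dP)(P/Q) = (-51.880)(14.4/259.399).
|ε| > 1, so demand is elastic at this price.

-2.88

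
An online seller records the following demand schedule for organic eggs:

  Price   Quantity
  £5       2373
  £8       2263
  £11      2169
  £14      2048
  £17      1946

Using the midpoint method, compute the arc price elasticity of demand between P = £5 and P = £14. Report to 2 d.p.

-0.16

At P = 5, Q = 2373; at P = 14, Q = 2048.
ΔQ = -325, ΔP = 9. Midpoints: P̄ = 9.50, Q̄ = 2210.5.
ε = (ΔQ/ΔP)(P̄/Q̄) = (-325/9)(9.50/2210.5).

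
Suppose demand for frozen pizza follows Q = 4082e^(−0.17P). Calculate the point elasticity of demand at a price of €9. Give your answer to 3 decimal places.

At P = 9, Q = 883.899.
dQ/dP = −0.17·4082e^(−0.17P) = −0.17Q = -150.263.
ε = (dQ/dP)(P/Q) = (-150.263)(9/883.899).

-1.530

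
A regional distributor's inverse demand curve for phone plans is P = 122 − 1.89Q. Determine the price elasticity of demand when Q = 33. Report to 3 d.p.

At Q = 33, P = 122 − 1.89(33) = 59.63.
dP/dQ = −1.89, so dQ/dP = 1/(−1.89) = -0.529.
ε = (dQ/dP)(P/Q) = (-0.529)(59.63/33).

-0.956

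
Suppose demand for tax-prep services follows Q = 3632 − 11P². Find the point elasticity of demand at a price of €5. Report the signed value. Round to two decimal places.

At P = 5, Q = 3357.
dQ/dP = −22P = -110.
ε = (dQ/dP)(P/Q) = (-110)(5/3357).

-0.16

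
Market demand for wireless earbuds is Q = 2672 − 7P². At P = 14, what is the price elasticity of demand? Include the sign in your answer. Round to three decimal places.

At P = 14, Q = 1300.
dQ/dP = −14P = -196.
ε = (dQ/dP)(P/Q) = (-196)(14/1300).

-2.111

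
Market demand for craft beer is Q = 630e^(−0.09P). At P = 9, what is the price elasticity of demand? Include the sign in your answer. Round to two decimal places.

At P = 9, Q = 280.261.
dQ/dP = −0.09·630e^(−0.09P) = −0.09Q = -25.223.
ε = (dQ/dP)(P/Q) = (-25.223)(9/280.261).

-0.81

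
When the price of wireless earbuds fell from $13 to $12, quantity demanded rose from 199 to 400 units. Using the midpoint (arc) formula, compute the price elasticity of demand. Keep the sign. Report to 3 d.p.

-8.389

ΔQ = 400 − 199 = 201; ΔP = 12 − 13 = -1.
Midpoints: P̄ = 12.50, Q̄ = 299.5.
ε = (ΔQ/ΔP)(P̄/Q̄) = (201/-1)(12.50/299.5).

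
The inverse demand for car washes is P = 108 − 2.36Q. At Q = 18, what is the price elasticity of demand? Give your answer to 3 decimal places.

At Q = 18, P = 108 − 2.36(18) = 65.52.
dP/dQ = −2.36, so dQ/dP = 1/(−2.36) = -0.424.
ε = (dQ/dP)(P/Q) = (-0.424)(65.52/18).

-1.542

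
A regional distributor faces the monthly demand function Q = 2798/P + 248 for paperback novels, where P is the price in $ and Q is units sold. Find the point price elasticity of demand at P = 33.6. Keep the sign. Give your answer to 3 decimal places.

-0.251

At P = 33.6, Q = 331.274.
dQ/dP = −2798/P² = -2.478.
ε = (dQ/dP)(P/Q) = (-2.478)(33.6/331.274).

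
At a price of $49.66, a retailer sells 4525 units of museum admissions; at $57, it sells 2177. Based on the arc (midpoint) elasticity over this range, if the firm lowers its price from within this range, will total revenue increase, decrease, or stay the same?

increase

Arc ε = (-2348/7.34)(53.33/3351.0) ≈ -5.091.
|ε| = 5.09 > 1, so demand is elastic. A price cut therefore raises total revenue.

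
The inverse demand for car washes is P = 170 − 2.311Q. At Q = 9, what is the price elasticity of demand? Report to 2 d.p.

-7.17

At Q = 9, P = 170 − 2.311(9) = 149.20.
dP/dQ = −2.311, so dQ/dP = 1/(−2.311) = -0.433.
ε = (dQ/dP)(P/Q) = (-0.433)(149.20/9).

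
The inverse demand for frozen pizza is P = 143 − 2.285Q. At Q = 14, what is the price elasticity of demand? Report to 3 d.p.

-3.470

At Q = 14, P = 143 − 2.285(14) = 111.01.
dP/dQ = −2.285, so dQ/dP = 1/(−2.285) = -0.438.
ε = (dQ/dP)(P/Q) = (-0.438)(111.01/14).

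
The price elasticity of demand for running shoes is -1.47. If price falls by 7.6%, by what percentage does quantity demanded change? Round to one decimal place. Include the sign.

11.2%

%ΔQ ≈ ε × %ΔP = (-1.47)(-7.6%) = 11.17%.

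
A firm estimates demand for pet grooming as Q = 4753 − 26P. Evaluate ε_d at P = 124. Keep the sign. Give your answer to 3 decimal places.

-2.109

At P = 124, Q = 1529.
dQ/dP = −26.
ε = (dQ/dP)(P/Q) = (-26)(124/1529).
|ε| > 1, so demand is elastic at this price.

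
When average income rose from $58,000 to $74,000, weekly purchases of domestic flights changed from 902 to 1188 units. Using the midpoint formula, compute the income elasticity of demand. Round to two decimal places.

1.13

ΔQ = 286, ΔI = 16000. Midpoints: Ī = 66,000, Q̄ = 1045.0.
ε_I = (ΔQ/ΔI)(Ī/Q̄) = (286/16000)(66000/1045.0).
ε_I > 0, so the good is normal.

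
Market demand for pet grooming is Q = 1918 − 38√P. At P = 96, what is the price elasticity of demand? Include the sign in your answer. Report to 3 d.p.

-0.120

At P = 96, Q = 1545.678.
dQ/dP = −38/(2√P) = -1.939.
ε = (dQ/dP)(P/Q) = (-1.939)(96/1545.678).
|ε| < 1, so demand is inelastic at this price.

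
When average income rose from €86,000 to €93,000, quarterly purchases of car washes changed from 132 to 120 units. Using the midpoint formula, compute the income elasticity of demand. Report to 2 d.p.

-1.22

ΔQ = -12, ΔI = 7000. Midpoints: Ī = 89,500, Q̄ = 126.0.
ε_I = (ΔQ/ΔI)(Ī/Q̄) = (-12/7000)(89500/126.0).
ε_I < 0, so the good is inferior.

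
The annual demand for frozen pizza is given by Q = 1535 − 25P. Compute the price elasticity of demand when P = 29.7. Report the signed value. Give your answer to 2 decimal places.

-0.94

At P = 29.7, Q = 792.500.
dQ/dP = −25.
ε = (dQ/dP)(P/Q) = (-25)(29.7/792.500).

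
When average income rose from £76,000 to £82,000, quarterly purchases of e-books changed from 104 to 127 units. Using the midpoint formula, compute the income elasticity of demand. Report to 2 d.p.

2.62

ΔQ = 23, ΔI = 6000. Midpoints: Ī = 79,000, Q̄ = 115.5.
ε_I = (ΔQ/ΔI)(Ī/Q̄) = (23/6000)(79000/115.5).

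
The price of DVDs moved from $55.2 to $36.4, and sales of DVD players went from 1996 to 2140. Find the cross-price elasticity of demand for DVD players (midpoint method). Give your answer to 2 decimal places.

ΔQ_x = 2140 − 1996 = 144; ΔP_y = 36.4 − 55.2 = -18.8.
Midpoints: P̄_y = 45.80, Q̄_x = 2068.0.
ε_xy = (ΔQ_x/ΔP_y)(P̄_y/Q̄_x) = (144/-18.8)(45.80/2068.0).
ε_xy < 0, so the goods are complements.

-0.17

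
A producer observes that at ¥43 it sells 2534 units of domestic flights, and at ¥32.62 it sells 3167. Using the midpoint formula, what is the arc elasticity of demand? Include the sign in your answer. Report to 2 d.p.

-0.81

ΔQ = 3167 − 2534 = 633; ΔP = 32.62 − 43 = -10.38.
Midpoints: P̄ = 37.81, Q̄ = 2850.5.
ε = (ΔQ/ΔP)(P̄/Q̄) = (633/-10.38)(37.81/2850.5).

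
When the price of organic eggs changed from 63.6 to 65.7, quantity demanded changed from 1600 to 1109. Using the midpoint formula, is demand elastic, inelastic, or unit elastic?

elastic

Arc ε ≈ -11.160.
|ε| = 11.16 > 1.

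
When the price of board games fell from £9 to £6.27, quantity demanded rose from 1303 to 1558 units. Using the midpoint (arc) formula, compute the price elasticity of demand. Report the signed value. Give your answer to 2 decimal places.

-0.50

ΔQ = 1558 − 1303 = 255; ΔP = 6.27 − 9 = -2.73.
Midpoints: P̄ = 7.63, Q̄ = 1430.5.
ε = (ΔQ/ΔP)(P̄/Q̄) = (255/-2.73)(7.63/1430.5).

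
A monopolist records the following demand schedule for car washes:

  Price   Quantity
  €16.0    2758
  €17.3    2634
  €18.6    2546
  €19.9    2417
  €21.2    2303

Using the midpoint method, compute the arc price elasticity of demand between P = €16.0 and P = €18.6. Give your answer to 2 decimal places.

At P = 16.0, Q = 2758; at P = 18.6, Q = 2546.
ΔQ = -212, ΔP = 2.6. Midpoints: P̄ = 17.30, Q̄ = 2652.0.
ε = (ΔQ/ΔP)(P̄/Q̄) = (-212/2.6)(17.30/2652.0).

-0.53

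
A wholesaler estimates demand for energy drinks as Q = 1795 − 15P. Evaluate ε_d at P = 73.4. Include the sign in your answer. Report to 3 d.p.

At P = 73.4, Q = 694.
dQ/dP = −15.
ε = (dQ/dP)(P/Q) = (-15)(73.4/694).
|ε| > 1, so demand is elastic at this price.

-1.586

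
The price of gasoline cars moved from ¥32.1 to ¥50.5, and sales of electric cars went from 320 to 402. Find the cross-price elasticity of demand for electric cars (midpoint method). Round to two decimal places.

ΔQ_x = 402 − 320 = 82; ΔP_y = 50.5 − 32.1 = 18.4.
Midpoints: P̄_y = 41.30, Q̄_x = 361.0.
ε_xy = (ΔQ_x/ΔP_y)(P̄_y/Q̄_x) = (82/18.4)(41.30/361.0).

0.51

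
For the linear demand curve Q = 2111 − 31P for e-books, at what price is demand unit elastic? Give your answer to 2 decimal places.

34.05

For linear demand Q = a − bP, ε = −bP/(a − bP). |ε| = 1 when bP = a − bP, i.e. P = a/(2b).
P = 2111/(2·31) = 2111/62 = 34.0484.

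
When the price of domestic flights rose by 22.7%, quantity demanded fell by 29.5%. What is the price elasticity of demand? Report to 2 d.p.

-1.30

ε = %ΔQ / %ΔP = (-29.5)/(22.7) = -1.300.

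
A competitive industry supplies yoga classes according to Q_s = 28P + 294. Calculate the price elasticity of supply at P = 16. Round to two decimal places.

At P = 16, Q_s = 742.
dQ_s/dP = 28.
ε_s = (dQ_s/dP)(P/Q_s) = (28)(16/742).

0.60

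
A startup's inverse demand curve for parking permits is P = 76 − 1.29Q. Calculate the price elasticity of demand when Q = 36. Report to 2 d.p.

At Q = 36, P = 76 − 1.29(36) = 29.56.
dP/dQ = −1.29, so dQ/dP = 1/(−1.29) = -0.775.
ε = (dQ/dP)(P/Q) = (-0.775)(29.56/36).

-0.64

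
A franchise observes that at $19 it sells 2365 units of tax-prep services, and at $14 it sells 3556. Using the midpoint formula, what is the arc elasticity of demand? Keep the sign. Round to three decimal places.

-1.328

ΔQ = 3556 − 2365 = 1191; ΔP = 14 − 19 = -5.
Midpoints: P̄ = 16.50, Q̄ = 2960.5.
ε = (ΔQ/ΔP)(P̄/Q̄) = (1191/-5)(16.50/2960.5).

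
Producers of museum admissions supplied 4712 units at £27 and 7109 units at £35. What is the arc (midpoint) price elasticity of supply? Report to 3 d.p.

1.572

ΔQ = 7109 − 4712 = 2397; ΔP = 35 − 27 = 8.
Midpoints: P̄ = 31.00, Q̄ = 5910.5.
ε_s = (ΔQ/ΔP)(P̄/Q̄) = (2397/8)(31.00/5910.5).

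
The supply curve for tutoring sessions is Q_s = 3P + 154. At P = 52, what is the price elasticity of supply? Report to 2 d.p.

0.50

At P = 52, Q_s = 310.
dQ_s/dP = 3.
ε_s = (dQ_s/dP)(P/Q_s) = (3)(52/310).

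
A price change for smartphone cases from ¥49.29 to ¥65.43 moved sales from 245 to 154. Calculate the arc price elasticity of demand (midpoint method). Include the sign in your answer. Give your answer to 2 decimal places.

ΔQ = 154 − 245 = -91; ΔP = 65.43 − 49.29 = 16.14.
Midpoints: P̄ = 57.36, Q̄ = 199.5.
ε = (ΔQ/ΔP)(P̄/Q̄) = (-91/16.14)(57.36/199.5).

-1.62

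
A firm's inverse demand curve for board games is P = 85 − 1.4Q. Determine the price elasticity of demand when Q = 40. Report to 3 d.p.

-0.518

At Q = 40, P = 85 − 1.4(40) = 29.00.
dP/dQ = −1.4, so dQ/dP = 1/(−1.4) = -0.714.
ε = (dQ/dP)(P/Q) = (-0.714)(29.00/40).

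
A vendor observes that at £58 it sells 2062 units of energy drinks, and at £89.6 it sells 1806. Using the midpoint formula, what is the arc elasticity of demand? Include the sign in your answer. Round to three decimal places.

-0.309

ΔQ = 1806 − 2062 = -256; ΔP = 89.6 − 58 = 31.6.
Midpoints: P̄ = 73.80, Q̄ = 1934.0.
ε = (ΔQ/ΔP)(P̄/Q̄) = (-256/31.6)(73.80/1934.0).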